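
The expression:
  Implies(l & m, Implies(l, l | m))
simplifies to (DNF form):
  True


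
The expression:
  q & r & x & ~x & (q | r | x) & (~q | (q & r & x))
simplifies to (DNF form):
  False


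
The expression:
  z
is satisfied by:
  {z: True}


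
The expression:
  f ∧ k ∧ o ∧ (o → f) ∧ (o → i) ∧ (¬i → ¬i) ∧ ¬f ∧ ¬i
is never true.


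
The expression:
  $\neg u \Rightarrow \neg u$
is always true.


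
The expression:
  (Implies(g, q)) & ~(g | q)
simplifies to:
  ~g & ~q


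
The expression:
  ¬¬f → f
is always true.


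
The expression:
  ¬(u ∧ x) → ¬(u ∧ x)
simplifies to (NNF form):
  True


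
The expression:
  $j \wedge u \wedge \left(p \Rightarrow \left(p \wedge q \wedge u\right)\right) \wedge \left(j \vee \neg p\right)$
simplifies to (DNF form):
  $\left(j \wedge q \wedge u\right) \vee \left(j \wedge u \wedge \neg p\right)$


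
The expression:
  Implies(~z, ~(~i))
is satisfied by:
  {i: True, z: True}
  {i: True, z: False}
  {z: True, i: False}


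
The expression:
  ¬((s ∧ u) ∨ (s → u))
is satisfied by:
  {s: True, u: False}


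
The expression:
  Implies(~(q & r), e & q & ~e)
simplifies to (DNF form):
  q & r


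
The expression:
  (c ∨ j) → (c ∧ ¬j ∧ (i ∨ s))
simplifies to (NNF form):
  ¬j ∧ (i ∨ s ∨ ¬c)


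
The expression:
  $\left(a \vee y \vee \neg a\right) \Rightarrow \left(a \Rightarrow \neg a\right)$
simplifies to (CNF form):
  $\neg a$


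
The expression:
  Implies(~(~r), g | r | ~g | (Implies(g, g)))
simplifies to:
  True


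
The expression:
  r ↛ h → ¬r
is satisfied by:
  {h: True, r: False}
  {r: False, h: False}
  {r: True, h: True}


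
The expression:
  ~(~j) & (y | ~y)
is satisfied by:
  {j: True}


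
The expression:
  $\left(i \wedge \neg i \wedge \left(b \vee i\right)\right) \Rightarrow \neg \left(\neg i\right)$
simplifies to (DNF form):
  $\text{True}$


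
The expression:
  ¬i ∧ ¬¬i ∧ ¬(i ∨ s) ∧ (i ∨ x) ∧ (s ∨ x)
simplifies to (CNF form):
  False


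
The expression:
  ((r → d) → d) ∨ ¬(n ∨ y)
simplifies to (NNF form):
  d ∨ r ∨ (¬n ∧ ¬y)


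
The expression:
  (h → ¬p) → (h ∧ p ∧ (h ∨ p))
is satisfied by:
  {h: True, p: True}


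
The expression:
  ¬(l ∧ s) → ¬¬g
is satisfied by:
  {l: True, g: True, s: True}
  {l: True, g: True, s: False}
  {g: True, s: True, l: False}
  {g: True, s: False, l: False}
  {l: True, s: True, g: False}


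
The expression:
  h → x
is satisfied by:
  {x: True, h: False}
  {h: False, x: False}
  {h: True, x: True}


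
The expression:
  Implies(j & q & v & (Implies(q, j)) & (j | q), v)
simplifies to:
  True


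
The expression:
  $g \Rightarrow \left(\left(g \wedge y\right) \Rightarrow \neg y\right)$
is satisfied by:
  {g: False, y: False}
  {y: True, g: False}
  {g: True, y: False}


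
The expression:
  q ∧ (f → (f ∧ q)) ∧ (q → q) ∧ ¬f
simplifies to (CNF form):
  q ∧ ¬f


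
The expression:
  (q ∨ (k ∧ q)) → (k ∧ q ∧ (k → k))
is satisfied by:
  {k: True, q: False}
  {q: False, k: False}
  {q: True, k: True}


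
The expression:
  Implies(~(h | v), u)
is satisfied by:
  {u: True, v: True, h: True}
  {u: True, v: True, h: False}
  {u: True, h: True, v: False}
  {u: True, h: False, v: False}
  {v: True, h: True, u: False}
  {v: True, h: False, u: False}
  {h: True, v: False, u: False}


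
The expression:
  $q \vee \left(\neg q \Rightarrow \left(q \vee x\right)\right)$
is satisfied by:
  {x: True, q: True}
  {x: True, q: False}
  {q: True, x: False}


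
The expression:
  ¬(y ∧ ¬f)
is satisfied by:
  {f: True, y: False}
  {y: False, f: False}
  {y: True, f: True}


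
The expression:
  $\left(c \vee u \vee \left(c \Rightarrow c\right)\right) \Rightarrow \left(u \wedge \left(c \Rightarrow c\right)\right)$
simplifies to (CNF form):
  $u$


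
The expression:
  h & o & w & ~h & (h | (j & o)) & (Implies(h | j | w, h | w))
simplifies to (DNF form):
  False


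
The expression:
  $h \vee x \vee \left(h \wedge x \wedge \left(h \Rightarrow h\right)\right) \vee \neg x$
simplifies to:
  $\text{True}$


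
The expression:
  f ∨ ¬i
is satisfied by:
  {f: True, i: False}
  {i: False, f: False}
  {i: True, f: True}


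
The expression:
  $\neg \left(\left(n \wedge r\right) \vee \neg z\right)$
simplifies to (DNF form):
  $\left(z \wedge \neg n\right) \vee \left(z \wedge \neg r\right)$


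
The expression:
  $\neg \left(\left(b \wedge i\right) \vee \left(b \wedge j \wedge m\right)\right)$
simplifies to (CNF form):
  $\left(\neg b \vee \neg i\right) \wedge \left(\neg b \vee \neg i \vee \neg j\right) \wedge \left(\neg b \vee \neg i \vee \neg m\right) \wedge \left(\neg b \vee \neg j \vee \neg m\right)$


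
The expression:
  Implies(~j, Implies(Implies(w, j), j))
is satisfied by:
  {w: True, j: True}
  {w: True, j: False}
  {j: True, w: False}


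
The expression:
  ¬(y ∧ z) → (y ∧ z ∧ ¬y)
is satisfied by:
  {z: True, y: True}


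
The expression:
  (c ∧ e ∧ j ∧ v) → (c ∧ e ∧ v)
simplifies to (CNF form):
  True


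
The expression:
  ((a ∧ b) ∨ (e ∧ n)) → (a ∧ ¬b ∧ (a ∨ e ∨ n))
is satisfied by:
  {b: False, e: False, a: False, n: False}
  {n: True, b: False, e: False, a: False}
  {e: True, n: False, b: False, a: False}
  {b: True, n: False, e: False, a: False}
  {n: True, b: True, e: False, a: False}
  {e: True, b: True, n: False, a: False}
  {a: True, n: False, b: False, e: False}
  {a: True, n: True, b: False, e: False}
  {a: True, e: True, n: False, b: False}
  {a: True, n: True, e: True, b: False}


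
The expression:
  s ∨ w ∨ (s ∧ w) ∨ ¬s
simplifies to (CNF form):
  True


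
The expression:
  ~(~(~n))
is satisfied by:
  {n: False}


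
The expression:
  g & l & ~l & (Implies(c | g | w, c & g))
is never true.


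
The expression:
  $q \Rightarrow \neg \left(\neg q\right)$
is always true.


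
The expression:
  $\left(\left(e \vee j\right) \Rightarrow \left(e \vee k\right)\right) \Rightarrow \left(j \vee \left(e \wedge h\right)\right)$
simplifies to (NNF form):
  $j \vee \left(e \wedge h\right)$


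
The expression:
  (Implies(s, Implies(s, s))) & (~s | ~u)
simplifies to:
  ~s | ~u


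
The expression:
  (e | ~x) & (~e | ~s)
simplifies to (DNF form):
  (e & ~s) | (~e & ~x)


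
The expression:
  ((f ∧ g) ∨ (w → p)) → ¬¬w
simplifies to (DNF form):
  w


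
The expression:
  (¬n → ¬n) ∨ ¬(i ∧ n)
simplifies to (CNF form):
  True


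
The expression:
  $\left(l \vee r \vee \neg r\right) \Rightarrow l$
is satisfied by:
  {l: True}


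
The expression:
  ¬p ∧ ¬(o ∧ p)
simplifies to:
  ¬p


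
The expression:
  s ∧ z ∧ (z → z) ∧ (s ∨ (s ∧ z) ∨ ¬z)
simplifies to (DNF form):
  s ∧ z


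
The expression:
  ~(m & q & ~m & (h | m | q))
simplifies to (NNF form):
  True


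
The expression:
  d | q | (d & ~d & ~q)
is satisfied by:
  {d: True, q: True}
  {d: True, q: False}
  {q: True, d: False}


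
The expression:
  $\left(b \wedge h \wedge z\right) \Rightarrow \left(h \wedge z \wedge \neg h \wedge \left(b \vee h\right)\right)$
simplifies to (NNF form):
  $\neg b \vee \neg h \vee \neg z$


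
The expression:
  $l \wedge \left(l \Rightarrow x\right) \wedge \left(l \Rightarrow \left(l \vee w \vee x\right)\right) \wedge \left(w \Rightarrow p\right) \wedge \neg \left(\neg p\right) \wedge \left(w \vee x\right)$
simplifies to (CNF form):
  $l \wedge p \wedge x$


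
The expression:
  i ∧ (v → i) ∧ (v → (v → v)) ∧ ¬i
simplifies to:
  False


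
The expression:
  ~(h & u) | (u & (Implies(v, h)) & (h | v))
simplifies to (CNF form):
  True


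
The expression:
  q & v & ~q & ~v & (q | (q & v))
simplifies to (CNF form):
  False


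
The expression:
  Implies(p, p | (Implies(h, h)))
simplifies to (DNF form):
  True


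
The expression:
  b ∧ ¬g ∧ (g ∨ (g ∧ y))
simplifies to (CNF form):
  False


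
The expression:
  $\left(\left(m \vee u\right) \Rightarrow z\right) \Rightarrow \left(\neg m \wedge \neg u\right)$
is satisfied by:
  {m: False, z: False, u: False}
  {u: True, m: False, z: False}
  {m: True, u: False, z: False}
  {u: True, m: True, z: False}
  {z: True, u: False, m: False}


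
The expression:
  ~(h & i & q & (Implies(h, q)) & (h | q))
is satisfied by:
  {h: False, q: False, i: False}
  {i: True, h: False, q: False}
  {q: True, h: False, i: False}
  {i: True, q: True, h: False}
  {h: True, i: False, q: False}
  {i: True, h: True, q: False}
  {q: True, h: True, i: False}


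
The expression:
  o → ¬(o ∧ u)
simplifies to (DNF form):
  ¬o ∨ ¬u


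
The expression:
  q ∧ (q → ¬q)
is never true.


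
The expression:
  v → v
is always true.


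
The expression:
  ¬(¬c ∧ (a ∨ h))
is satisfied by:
  {c: True, a: False, h: False}
  {c: True, h: True, a: False}
  {c: True, a: True, h: False}
  {c: True, h: True, a: True}
  {h: False, a: False, c: False}


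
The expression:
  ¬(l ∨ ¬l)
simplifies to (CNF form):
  False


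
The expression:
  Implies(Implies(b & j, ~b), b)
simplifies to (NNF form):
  b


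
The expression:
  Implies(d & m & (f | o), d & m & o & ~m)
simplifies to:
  ~d | ~m | (~f & ~o)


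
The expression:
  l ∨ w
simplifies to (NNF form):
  l ∨ w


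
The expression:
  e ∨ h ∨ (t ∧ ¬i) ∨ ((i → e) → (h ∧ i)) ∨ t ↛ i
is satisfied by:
  {i: True, t: True, e: True, h: True}
  {i: True, t: True, e: True, h: False}
  {i: True, t: True, h: True, e: False}
  {i: True, t: True, h: False, e: False}
  {i: True, e: True, h: True, t: False}
  {i: True, e: True, h: False, t: False}
  {i: True, e: False, h: True, t: False}
  {i: True, e: False, h: False, t: False}
  {t: True, e: True, h: True, i: False}
  {t: True, e: True, h: False, i: False}
  {t: True, h: True, e: False, i: False}
  {t: True, h: False, e: False, i: False}
  {e: True, h: True, t: False, i: False}
  {e: True, t: False, h: False, i: False}
  {h: True, t: False, e: False, i: False}


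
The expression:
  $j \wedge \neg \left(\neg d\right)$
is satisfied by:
  {j: True, d: True}


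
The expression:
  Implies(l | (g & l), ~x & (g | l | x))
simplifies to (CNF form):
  ~l | ~x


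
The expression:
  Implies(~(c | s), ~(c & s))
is always true.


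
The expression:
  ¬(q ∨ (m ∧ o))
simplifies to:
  ¬q ∧ (¬m ∨ ¬o)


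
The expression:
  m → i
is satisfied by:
  {i: True, m: False}
  {m: False, i: False}
  {m: True, i: True}


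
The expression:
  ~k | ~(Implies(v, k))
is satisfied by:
  {k: False}


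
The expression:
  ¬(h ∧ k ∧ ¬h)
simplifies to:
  True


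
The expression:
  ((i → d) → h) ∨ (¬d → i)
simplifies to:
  d ∨ h ∨ i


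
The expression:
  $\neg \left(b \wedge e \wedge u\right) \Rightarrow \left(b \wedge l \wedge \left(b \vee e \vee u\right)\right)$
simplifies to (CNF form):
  $b \wedge \left(e \vee l\right) \wedge \left(l \vee u\right)$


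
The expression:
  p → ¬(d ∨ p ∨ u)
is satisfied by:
  {p: False}


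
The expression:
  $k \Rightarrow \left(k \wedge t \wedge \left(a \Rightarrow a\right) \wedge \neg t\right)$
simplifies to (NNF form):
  $\neg k$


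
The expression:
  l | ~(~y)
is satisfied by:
  {y: True, l: True}
  {y: True, l: False}
  {l: True, y: False}


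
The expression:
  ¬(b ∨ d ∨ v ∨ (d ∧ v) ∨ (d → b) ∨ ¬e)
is never true.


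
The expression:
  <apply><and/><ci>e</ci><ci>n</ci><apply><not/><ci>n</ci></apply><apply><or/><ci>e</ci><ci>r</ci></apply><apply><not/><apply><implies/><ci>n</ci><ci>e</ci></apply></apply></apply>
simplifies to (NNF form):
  <false/>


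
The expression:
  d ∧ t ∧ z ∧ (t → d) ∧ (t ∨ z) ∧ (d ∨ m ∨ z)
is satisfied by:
  {t: True, z: True, d: True}


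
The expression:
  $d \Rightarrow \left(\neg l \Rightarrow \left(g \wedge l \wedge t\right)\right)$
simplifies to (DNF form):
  $l \vee \neg d$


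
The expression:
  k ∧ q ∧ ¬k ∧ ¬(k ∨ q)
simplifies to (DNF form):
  False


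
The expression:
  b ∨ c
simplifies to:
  b ∨ c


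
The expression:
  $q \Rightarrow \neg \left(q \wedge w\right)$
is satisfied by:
  {w: False, q: False}
  {q: True, w: False}
  {w: True, q: False}


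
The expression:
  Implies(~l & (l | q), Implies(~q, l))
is always true.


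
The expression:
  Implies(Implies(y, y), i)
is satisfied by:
  {i: True}


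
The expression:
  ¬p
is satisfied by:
  {p: False}


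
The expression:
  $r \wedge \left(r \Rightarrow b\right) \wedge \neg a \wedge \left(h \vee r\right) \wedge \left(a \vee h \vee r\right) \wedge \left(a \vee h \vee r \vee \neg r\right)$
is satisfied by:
  {b: True, r: True, a: False}


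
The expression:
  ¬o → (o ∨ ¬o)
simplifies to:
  True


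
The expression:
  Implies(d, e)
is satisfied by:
  {e: True, d: False}
  {d: False, e: False}
  {d: True, e: True}


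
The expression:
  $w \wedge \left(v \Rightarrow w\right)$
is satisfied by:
  {w: True}


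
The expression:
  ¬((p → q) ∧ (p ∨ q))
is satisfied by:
  {q: False}


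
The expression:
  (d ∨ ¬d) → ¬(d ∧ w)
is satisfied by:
  {w: False, d: False}
  {d: True, w: False}
  {w: True, d: False}


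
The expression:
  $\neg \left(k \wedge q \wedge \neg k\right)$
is always true.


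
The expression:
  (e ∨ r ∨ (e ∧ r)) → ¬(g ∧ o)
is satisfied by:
  {r: False, g: False, o: False, e: False}
  {e: True, r: False, g: False, o: False}
  {r: True, e: False, g: False, o: False}
  {e: True, r: True, g: False, o: False}
  {o: True, e: False, r: False, g: False}
  {o: True, e: True, r: False, g: False}
  {o: True, r: True, e: False, g: False}
  {o: True, e: True, r: True, g: False}
  {g: True, o: False, r: False, e: False}
  {g: True, e: True, o: False, r: False}
  {g: True, r: True, o: False, e: False}
  {e: True, g: True, r: True, o: False}
  {g: True, o: True, e: False, r: False}


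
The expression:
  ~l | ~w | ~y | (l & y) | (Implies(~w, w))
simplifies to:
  True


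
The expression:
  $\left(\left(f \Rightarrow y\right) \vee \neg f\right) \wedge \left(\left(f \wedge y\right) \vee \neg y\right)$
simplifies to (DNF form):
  $\left(f \wedge y\right) \vee \left(\neg f \wedge \neg y\right)$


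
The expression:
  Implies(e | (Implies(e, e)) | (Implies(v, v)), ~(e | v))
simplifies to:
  ~e & ~v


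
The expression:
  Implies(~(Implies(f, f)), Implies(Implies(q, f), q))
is always true.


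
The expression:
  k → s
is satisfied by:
  {s: True, k: False}
  {k: False, s: False}
  {k: True, s: True}


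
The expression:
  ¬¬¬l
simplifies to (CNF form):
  ¬l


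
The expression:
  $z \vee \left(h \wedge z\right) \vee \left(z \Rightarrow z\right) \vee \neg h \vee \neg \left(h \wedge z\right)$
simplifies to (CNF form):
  $\text{True}$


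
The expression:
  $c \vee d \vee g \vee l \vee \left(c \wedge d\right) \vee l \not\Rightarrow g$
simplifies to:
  $c \vee d \vee g \vee l$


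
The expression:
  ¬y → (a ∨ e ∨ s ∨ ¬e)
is always true.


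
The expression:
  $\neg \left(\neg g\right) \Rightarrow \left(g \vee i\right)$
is always true.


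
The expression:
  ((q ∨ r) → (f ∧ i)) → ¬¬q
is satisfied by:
  {r: True, q: True, f: False, i: False}
  {r: True, i: True, q: True, f: False}
  {r: True, q: True, f: True, i: False}
  {r: True, i: True, q: True, f: True}
  {q: True, i: False, f: False, r: False}
  {q: True, i: True, f: False, r: False}
  {q: True, f: True, i: False, r: False}
  {i: True, q: True, f: True, r: False}
  {r: True, i: False, f: False, q: False}
  {i: True, r: True, f: False, q: False}
  {r: True, f: True, i: False, q: False}


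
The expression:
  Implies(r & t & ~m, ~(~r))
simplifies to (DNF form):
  True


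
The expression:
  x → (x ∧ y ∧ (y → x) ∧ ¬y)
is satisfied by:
  {x: False}


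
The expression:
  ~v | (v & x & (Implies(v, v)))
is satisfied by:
  {x: True, v: False}
  {v: False, x: False}
  {v: True, x: True}


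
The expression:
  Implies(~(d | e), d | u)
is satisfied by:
  {d: True, e: True, u: True}
  {d: True, e: True, u: False}
  {d: True, u: True, e: False}
  {d: True, u: False, e: False}
  {e: True, u: True, d: False}
  {e: True, u: False, d: False}
  {u: True, e: False, d: False}


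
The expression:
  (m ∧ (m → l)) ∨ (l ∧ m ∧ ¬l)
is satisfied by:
  {m: True, l: True}


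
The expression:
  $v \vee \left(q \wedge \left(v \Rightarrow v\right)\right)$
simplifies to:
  $q \vee v$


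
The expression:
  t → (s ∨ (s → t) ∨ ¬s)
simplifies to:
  True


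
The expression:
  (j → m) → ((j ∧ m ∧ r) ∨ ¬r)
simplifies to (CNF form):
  j ∨ ¬r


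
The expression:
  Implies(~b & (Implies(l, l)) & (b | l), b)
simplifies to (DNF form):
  b | ~l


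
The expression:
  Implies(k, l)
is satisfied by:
  {l: True, k: False}
  {k: False, l: False}
  {k: True, l: True}


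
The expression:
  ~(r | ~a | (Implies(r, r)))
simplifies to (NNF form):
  False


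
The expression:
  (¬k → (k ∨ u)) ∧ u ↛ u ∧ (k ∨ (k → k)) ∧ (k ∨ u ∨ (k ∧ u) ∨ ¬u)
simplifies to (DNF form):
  False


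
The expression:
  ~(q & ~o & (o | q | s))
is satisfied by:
  {o: True, q: False}
  {q: False, o: False}
  {q: True, o: True}


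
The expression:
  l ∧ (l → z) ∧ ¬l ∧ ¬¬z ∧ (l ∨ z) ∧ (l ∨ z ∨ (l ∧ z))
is never true.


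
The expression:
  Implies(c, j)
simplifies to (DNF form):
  j | ~c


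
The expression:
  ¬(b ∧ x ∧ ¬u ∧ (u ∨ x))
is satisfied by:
  {u: True, x: False, b: False}
  {u: False, x: False, b: False}
  {b: True, u: True, x: False}
  {b: True, u: False, x: False}
  {x: True, u: True, b: False}
  {x: True, u: False, b: False}
  {x: True, b: True, u: True}


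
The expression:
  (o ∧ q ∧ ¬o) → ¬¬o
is always true.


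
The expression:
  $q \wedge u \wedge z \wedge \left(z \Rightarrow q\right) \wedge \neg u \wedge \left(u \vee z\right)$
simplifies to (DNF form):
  $\text{False}$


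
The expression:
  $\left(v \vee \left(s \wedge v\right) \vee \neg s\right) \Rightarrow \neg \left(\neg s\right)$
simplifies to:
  $s$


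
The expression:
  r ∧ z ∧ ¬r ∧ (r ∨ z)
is never true.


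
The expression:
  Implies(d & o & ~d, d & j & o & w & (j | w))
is always true.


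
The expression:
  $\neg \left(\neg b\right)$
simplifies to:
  $b$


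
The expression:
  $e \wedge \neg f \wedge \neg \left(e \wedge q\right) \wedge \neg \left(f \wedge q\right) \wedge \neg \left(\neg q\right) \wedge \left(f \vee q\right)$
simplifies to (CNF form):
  $\text{False}$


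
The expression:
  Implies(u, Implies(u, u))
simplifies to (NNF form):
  True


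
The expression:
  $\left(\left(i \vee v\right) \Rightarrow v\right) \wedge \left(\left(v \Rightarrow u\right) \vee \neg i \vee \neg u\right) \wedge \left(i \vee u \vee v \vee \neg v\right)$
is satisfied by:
  {v: True, i: False}
  {i: False, v: False}
  {i: True, v: True}


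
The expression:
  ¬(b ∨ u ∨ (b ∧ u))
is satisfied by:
  {u: False, b: False}


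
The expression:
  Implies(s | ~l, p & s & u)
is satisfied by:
  {l: True, p: True, u: True, s: False}
  {l: True, p: True, u: False, s: False}
  {l: True, u: True, p: False, s: False}
  {l: True, u: False, p: False, s: False}
  {l: True, s: True, p: True, u: True}
  {s: True, p: True, u: True, l: False}


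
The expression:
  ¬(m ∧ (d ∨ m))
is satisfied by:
  {m: False}


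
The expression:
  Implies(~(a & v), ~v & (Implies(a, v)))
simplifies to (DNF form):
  (a & v) | (~a & ~v)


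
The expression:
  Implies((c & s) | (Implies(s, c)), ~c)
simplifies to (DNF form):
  ~c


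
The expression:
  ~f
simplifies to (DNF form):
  ~f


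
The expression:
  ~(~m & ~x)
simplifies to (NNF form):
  m | x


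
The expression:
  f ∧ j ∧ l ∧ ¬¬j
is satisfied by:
  {j: True, f: True, l: True}


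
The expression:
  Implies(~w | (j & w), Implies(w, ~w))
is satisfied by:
  {w: False, j: False}
  {j: True, w: False}
  {w: True, j: False}


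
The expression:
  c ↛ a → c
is always true.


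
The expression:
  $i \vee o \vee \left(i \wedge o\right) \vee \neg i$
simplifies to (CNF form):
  $\text{True}$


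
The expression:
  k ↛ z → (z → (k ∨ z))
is always true.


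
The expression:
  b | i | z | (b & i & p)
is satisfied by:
  {i: True, b: True, z: True}
  {i: True, b: True, z: False}
  {i: True, z: True, b: False}
  {i: True, z: False, b: False}
  {b: True, z: True, i: False}
  {b: True, z: False, i: False}
  {z: True, b: False, i: False}


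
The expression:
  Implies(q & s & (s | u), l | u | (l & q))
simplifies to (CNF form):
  l | u | ~q | ~s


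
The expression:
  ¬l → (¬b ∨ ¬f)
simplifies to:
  l ∨ ¬b ∨ ¬f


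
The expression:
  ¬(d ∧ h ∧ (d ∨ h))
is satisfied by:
  {h: False, d: False}
  {d: True, h: False}
  {h: True, d: False}


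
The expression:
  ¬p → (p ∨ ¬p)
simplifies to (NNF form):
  True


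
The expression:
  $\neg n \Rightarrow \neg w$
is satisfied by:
  {n: True, w: False}
  {w: False, n: False}
  {w: True, n: True}


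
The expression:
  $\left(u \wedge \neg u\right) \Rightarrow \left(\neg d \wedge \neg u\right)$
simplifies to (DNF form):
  $\text{True}$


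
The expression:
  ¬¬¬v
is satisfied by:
  {v: False}


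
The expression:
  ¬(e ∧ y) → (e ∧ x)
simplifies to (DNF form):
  (e ∧ x) ∨ (e ∧ y)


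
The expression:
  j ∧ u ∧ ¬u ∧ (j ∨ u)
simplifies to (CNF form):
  False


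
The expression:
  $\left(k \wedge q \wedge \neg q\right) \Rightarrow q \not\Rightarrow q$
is always true.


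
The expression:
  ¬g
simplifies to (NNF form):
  ¬g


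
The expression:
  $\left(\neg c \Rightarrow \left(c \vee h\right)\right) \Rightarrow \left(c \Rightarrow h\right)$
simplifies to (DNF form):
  $h \vee \neg c$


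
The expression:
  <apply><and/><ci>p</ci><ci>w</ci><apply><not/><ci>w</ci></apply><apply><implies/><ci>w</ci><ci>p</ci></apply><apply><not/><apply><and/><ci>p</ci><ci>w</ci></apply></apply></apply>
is never true.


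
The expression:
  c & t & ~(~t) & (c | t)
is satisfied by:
  {t: True, c: True}


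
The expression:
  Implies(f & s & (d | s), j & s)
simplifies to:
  j | ~f | ~s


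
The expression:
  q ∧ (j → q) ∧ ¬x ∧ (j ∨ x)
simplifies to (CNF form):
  j ∧ q ∧ ¬x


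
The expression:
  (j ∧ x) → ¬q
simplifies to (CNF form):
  ¬j ∨ ¬q ∨ ¬x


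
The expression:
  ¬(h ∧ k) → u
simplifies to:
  u ∨ (h ∧ k)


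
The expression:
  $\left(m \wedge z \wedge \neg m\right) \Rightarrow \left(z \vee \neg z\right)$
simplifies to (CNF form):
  $\text{True}$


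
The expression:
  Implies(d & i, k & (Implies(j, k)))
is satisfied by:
  {k: True, d: False, i: False}
  {k: False, d: False, i: False}
  {i: True, k: True, d: False}
  {i: True, k: False, d: False}
  {d: True, k: True, i: False}
  {d: True, k: False, i: False}
  {d: True, i: True, k: True}


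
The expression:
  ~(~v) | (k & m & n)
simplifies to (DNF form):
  v | (k & m & n)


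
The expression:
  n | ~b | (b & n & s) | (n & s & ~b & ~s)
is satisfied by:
  {n: True, b: False}
  {b: False, n: False}
  {b: True, n: True}


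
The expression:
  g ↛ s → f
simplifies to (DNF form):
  f ∨ s ∨ ¬g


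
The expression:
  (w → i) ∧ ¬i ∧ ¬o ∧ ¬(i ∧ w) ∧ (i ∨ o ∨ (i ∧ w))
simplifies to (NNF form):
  False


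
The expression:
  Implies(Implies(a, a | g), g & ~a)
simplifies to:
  g & ~a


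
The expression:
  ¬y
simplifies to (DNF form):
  ¬y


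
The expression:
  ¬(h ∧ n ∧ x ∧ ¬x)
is always true.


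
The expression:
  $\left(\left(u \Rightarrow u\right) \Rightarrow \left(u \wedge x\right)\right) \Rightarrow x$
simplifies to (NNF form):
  $\text{True}$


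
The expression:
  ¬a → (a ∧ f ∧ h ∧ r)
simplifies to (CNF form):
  a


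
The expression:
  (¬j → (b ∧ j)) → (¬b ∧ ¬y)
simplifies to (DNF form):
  (¬b ∧ ¬y) ∨ ¬j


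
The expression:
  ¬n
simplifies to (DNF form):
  ¬n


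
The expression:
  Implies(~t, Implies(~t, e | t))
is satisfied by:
  {t: True, e: True}
  {t: True, e: False}
  {e: True, t: False}


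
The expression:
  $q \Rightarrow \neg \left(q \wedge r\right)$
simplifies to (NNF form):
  $\neg q \vee \neg r$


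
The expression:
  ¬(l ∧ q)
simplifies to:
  ¬l ∨ ¬q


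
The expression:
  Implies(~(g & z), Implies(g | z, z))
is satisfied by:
  {z: True, g: False}
  {g: False, z: False}
  {g: True, z: True}


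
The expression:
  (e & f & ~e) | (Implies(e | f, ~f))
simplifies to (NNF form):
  ~f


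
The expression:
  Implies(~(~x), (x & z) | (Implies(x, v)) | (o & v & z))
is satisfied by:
  {z: True, v: True, x: False}
  {z: True, v: False, x: False}
  {v: True, z: False, x: False}
  {z: False, v: False, x: False}
  {x: True, z: True, v: True}
  {x: True, z: True, v: False}
  {x: True, v: True, z: False}


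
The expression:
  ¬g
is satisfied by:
  {g: False}


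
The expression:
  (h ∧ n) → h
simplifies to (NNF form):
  True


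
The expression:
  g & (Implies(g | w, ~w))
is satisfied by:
  {g: True, w: False}


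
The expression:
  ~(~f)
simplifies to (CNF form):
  f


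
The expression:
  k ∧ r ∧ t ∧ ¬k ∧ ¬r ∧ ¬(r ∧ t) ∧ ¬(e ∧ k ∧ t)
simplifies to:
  False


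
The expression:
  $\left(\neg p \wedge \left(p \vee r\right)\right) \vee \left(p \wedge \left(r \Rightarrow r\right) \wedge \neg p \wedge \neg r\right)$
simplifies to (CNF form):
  $r \wedge \neg p$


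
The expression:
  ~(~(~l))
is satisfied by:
  {l: False}


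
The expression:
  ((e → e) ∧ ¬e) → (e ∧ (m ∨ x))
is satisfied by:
  {e: True}


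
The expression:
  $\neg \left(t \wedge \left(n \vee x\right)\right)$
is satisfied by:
  {x: False, t: False, n: False}
  {n: True, x: False, t: False}
  {x: True, n: False, t: False}
  {n: True, x: True, t: False}
  {t: True, n: False, x: False}


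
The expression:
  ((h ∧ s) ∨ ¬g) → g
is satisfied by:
  {g: True}


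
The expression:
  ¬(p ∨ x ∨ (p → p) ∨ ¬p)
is never true.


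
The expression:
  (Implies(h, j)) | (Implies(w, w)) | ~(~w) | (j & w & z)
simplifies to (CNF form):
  True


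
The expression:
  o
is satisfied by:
  {o: True}


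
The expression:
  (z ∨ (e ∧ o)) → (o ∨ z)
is always true.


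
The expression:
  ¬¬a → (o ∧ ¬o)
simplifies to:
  ¬a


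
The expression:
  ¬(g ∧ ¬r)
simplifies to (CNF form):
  r ∨ ¬g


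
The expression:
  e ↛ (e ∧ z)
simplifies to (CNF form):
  e ∧ ¬z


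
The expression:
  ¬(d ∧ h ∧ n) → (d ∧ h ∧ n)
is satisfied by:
  {h: True, d: True, n: True}


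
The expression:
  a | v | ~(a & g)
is always true.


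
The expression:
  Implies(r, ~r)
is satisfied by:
  {r: False}


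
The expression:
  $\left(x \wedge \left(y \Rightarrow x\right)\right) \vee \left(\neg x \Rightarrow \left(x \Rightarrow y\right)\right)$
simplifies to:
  $\text{True}$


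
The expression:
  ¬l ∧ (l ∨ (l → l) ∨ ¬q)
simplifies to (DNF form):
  ¬l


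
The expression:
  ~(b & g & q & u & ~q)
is always true.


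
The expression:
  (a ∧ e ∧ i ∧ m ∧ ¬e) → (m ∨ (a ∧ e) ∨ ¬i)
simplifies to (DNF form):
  True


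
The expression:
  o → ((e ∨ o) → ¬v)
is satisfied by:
  {v: False, o: False}
  {o: True, v: False}
  {v: True, o: False}


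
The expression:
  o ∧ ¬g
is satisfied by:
  {o: True, g: False}


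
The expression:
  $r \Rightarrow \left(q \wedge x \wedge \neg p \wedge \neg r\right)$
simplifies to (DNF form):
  $\neg r$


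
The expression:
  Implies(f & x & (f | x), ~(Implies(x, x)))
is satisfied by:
  {x: False, f: False}
  {f: True, x: False}
  {x: True, f: False}


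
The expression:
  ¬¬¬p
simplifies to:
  ¬p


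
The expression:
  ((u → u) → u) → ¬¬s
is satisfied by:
  {s: True, u: False}
  {u: False, s: False}
  {u: True, s: True}


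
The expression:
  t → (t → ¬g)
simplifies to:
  ¬g ∨ ¬t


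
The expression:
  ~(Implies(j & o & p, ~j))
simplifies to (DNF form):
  j & o & p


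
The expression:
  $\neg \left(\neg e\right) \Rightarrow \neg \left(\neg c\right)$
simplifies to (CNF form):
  $c \vee \neg e$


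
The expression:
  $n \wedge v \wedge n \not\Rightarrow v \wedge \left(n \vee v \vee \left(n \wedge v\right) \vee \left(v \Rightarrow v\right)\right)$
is never true.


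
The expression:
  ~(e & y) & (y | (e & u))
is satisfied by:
  {y: True, u: True, e: False}
  {y: True, e: False, u: False}
  {u: True, e: True, y: False}


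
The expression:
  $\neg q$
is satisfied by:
  {q: False}


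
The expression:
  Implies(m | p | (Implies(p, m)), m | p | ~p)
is always true.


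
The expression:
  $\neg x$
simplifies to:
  $\neg x$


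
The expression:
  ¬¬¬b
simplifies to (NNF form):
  ¬b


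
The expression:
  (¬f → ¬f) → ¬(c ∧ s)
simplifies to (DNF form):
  ¬c ∨ ¬s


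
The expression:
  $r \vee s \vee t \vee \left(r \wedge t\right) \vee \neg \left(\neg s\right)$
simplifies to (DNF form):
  $r \vee s \vee t$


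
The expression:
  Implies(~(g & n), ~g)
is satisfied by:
  {n: True, g: False}
  {g: False, n: False}
  {g: True, n: True}


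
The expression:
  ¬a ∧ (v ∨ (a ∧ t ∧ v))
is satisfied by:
  {v: True, a: False}


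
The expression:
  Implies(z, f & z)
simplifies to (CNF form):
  f | ~z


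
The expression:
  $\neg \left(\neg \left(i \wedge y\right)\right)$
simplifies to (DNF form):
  $i \wedge y$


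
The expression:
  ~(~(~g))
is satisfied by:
  {g: False}


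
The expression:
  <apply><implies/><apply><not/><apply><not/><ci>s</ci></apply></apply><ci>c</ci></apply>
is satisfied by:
  {c: True, s: False}
  {s: False, c: False}
  {s: True, c: True}


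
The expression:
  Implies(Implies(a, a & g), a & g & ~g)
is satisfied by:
  {a: True, g: False}


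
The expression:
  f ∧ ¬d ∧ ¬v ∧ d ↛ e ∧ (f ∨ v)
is never true.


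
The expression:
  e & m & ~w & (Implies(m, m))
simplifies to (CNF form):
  e & m & ~w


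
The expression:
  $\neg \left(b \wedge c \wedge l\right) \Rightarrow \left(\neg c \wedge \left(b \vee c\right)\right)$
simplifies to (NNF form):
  $b \wedge \left(l \vee \neg c\right)$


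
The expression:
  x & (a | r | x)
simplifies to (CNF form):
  x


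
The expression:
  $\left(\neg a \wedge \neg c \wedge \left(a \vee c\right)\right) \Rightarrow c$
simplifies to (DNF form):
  $\text{True}$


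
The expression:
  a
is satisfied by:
  {a: True}


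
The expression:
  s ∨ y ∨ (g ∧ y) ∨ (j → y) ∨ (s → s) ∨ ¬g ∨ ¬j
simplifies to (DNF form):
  True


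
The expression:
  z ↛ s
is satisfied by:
  {z: True, s: False}


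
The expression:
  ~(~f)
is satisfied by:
  {f: True}


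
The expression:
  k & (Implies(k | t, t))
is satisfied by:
  {t: True, k: True}


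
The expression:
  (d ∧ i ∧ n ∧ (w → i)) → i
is always true.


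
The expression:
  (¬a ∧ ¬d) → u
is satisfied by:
  {a: True, d: True, u: True}
  {a: True, d: True, u: False}
  {a: True, u: True, d: False}
  {a: True, u: False, d: False}
  {d: True, u: True, a: False}
  {d: True, u: False, a: False}
  {u: True, d: False, a: False}


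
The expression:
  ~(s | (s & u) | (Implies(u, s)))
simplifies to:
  u & ~s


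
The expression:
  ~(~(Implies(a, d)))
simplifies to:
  d | ~a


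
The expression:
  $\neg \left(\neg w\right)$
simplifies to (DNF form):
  $w$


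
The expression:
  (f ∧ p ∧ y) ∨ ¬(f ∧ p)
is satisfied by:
  {y: True, p: False, f: False}
  {p: False, f: False, y: False}
  {f: True, y: True, p: False}
  {f: True, p: False, y: False}
  {y: True, p: True, f: False}
  {p: True, y: False, f: False}
  {f: True, p: True, y: True}


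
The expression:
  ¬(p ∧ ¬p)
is always true.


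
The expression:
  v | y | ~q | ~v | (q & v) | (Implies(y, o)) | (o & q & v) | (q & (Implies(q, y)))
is always true.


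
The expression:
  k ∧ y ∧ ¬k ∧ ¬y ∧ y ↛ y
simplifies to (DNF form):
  False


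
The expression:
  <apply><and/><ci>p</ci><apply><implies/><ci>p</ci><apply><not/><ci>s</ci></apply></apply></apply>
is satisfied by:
  {p: True, s: False}


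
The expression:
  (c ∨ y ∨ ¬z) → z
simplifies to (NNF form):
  z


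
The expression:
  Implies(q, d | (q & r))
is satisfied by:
  {r: True, d: True, q: False}
  {r: True, q: False, d: False}
  {d: True, q: False, r: False}
  {d: False, q: False, r: False}
  {r: True, d: True, q: True}
  {r: True, q: True, d: False}
  {d: True, q: True, r: False}


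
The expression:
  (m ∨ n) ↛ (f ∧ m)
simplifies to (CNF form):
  (m ∨ n) ∧ (m ∨ ¬m) ∧ (n ∨ ¬f) ∧ (¬f ∨ ¬m)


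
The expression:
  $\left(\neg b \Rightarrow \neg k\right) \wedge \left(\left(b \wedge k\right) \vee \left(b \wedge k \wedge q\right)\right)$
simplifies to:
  $b \wedge k$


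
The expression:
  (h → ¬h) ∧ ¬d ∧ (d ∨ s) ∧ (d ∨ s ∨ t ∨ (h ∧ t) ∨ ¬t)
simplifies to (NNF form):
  s ∧ ¬d ∧ ¬h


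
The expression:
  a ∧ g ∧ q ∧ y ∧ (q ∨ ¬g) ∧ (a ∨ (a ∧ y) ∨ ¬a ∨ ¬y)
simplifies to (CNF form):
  a ∧ g ∧ q ∧ y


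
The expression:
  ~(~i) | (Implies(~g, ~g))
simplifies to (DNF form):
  True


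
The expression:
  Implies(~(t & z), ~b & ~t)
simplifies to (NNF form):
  (t & z) | (~b & ~t)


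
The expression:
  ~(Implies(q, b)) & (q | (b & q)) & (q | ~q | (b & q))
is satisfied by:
  {q: True, b: False}


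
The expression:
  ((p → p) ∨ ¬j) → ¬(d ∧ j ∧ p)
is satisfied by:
  {p: False, d: False, j: False}
  {j: True, p: False, d: False}
  {d: True, p: False, j: False}
  {j: True, d: True, p: False}
  {p: True, j: False, d: False}
  {j: True, p: True, d: False}
  {d: True, p: True, j: False}


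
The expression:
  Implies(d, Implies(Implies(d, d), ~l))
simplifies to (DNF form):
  ~d | ~l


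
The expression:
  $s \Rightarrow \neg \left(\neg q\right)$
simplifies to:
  $q \vee \neg s$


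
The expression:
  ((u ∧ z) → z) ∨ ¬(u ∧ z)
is always true.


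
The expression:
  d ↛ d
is never true.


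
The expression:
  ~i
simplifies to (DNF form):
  ~i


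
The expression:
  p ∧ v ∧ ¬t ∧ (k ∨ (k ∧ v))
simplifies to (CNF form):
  k ∧ p ∧ v ∧ ¬t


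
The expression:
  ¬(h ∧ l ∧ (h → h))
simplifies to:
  ¬h ∨ ¬l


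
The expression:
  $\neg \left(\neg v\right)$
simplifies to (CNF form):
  $v$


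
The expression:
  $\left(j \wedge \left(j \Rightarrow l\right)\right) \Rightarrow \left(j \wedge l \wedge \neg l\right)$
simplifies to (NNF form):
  $\neg j \vee \neg l$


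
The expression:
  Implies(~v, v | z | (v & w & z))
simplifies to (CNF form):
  v | z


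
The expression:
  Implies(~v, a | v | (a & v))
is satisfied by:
  {a: True, v: True}
  {a: True, v: False}
  {v: True, a: False}


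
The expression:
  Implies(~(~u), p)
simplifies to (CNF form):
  p | ~u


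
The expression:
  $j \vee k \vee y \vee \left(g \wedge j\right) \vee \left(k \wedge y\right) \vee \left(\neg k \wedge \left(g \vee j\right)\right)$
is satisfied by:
  {y: True, k: True, g: True, j: True}
  {y: True, k: True, g: True, j: False}
  {y: True, k: True, j: True, g: False}
  {y: True, k: True, j: False, g: False}
  {y: True, g: True, j: True, k: False}
  {y: True, g: True, j: False, k: False}
  {y: True, g: False, j: True, k: False}
  {y: True, g: False, j: False, k: False}
  {k: True, g: True, j: True, y: False}
  {k: True, g: True, j: False, y: False}
  {k: True, j: True, g: False, y: False}
  {k: True, j: False, g: False, y: False}
  {g: True, j: True, k: False, y: False}
  {g: True, k: False, j: False, y: False}
  {j: True, k: False, g: False, y: False}


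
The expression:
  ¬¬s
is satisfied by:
  {s: True}


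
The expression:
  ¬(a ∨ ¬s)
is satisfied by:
  {s: True, a: False}


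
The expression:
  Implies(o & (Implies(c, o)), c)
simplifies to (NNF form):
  c | ~o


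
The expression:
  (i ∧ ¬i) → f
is always true.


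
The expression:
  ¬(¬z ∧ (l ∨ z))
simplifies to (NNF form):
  z ∨ ¬l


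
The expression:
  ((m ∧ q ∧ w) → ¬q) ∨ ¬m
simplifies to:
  ¬m ∨ ¬q ∨ ¬w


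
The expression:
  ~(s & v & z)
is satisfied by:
  {s: False, v: False, z: False}
  {z: True, s: False, v: False}
  {v: True, s: False, z: False}
  {z: True, v: True, s: False}
  {s: True, z: False, v: False}
  {z: True, s: True, v: False}
  {v: True, s: True, z: False}


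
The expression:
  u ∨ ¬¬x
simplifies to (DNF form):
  u ∨ x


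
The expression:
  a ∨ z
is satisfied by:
  {a: True, z: True}
  {a: True, z: False}
  {z: True, a: False}


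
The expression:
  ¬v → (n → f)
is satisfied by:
  {v: True, f: True, n: False}
  {v: True, f: False, n: False}
  {f: True, v: False, n: False}
  {v: False, f: False, n: False}
  {n: True, v: True, f: True}
  {n: True, v: True, f: False}
  {n: True, f: True, v: False}


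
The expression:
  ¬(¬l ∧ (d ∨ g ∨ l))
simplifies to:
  l ∨ (¬d ∧ ¬g)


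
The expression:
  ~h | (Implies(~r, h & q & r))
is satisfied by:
  {r: True, h: False}
  {h: False, r: False}
  {h: True, r: True}


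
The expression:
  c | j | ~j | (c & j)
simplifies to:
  True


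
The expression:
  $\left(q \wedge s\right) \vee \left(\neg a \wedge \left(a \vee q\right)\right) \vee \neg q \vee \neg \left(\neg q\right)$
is always true.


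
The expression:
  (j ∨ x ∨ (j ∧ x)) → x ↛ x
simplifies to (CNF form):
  ¬j ∧ ¬x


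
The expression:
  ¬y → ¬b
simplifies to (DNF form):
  y ∨ ¬b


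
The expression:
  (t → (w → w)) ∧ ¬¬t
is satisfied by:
  {t: True}


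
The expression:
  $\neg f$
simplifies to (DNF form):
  $\neg f$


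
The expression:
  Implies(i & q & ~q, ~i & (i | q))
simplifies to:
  True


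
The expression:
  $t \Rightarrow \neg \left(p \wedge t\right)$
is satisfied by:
  {p: False, t: False}
  {t: True, p: False}
  {p: True, t: False}
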